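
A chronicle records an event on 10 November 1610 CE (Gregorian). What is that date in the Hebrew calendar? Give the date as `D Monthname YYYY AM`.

Julian Day Number of the source date = 2309414.
Converting JDN 2309414 to the Hebrew calendar gives 24 Cheshvan 5371 AM.

24 Cheshvan 5371 AM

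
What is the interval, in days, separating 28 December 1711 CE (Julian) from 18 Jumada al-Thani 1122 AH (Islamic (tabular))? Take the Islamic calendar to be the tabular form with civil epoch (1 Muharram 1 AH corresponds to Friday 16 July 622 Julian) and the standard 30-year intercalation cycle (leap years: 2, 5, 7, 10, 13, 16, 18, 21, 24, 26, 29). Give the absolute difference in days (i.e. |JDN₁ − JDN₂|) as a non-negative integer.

JDN of the first date = 2346362.
JDN of the second date = 2345850.
|2345850 − 2346362| = 512.

512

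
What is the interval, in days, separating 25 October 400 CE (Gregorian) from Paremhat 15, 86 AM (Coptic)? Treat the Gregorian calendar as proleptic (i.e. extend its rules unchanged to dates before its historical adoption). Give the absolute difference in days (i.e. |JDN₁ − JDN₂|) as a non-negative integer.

First date → JDN 1867455; second date → JDN 1856270.
The interval is |1867455 − 1856270| = 11185 days.

11185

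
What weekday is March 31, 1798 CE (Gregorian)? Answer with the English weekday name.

Saturday

2377856 ≡ 5 (mod 7); counting from Monday = 0 gives Saturday.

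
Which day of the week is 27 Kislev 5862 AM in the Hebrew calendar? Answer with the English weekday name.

Monday

In the Gregorian calendar this is 19 December 2101 (JDN 2488787).
Since JDN mod 7 = 0 (0 = Monday), the day is Monday.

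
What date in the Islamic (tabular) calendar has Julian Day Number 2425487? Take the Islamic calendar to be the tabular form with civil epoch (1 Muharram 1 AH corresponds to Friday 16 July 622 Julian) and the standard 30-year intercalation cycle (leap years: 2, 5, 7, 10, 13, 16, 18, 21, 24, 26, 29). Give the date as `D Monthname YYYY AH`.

The Gregorian equivalent of JDN 2425487 is 28 August 1928.
In the tabular Islamic calendar that day is 11 Rabi' al-Awwal 1347 AH.

11 Rabi' al-Awwal 1347 AH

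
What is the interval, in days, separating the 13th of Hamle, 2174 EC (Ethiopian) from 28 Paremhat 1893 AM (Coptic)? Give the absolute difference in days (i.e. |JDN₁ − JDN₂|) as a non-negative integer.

JDN of the first date = 2518221.
JDN of the second date = 2516290.
|2516290 − 2518221| = 1931.

1931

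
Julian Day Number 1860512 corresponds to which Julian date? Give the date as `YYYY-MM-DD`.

JDN 1860512 is 22 October 381 in the proleptic Gregorian calendar.
In the Julian calendar that day is 0381-10-21.

0381-10-21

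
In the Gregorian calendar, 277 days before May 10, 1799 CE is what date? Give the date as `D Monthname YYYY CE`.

JDN of May 10, 1799 CE = 2378261.
2378261 − 277 = 2377984.
JDN 2377984 in the Gregorian calendar is 6 August 1798 CE.

6 August 1798 CE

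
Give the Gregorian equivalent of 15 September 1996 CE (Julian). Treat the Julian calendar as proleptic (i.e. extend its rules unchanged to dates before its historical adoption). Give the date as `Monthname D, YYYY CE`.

For dates in this range the Gregorian date is 13 days ahead of the Julian.
15 September 1996 Julian + 13 days → 28 September 1996 Gregorian.

September 28, 1996 CE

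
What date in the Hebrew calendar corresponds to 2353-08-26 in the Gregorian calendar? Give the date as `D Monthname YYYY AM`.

Julian Day Number of the source date = 2580713.
Converting JDN 2580713 to the Hebrew calendar gives 26 Av 6113 AM.

26 Av 6113 AM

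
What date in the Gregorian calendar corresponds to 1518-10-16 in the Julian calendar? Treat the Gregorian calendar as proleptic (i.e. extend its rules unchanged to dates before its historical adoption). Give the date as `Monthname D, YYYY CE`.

The Julian–Gregorian offset here is 10 days (Julian trailing).
16 October 1518 Julian + 10 days → 26 October 1518 Gregorian.

October 26, 1518 CE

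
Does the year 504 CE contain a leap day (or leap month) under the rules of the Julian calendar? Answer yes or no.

504 mod 4 = 0, so it is a leap year in the Julian calendar.

yes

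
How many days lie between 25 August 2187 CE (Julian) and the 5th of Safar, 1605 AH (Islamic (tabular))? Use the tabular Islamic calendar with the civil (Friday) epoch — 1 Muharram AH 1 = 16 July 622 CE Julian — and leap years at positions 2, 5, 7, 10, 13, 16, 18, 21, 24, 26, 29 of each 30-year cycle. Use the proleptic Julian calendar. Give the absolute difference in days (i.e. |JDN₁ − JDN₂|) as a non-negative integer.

JDN of the first date = 2520096.
JDN of the second date = 2516878.
|2516878 − 2520096| = 3218.

3218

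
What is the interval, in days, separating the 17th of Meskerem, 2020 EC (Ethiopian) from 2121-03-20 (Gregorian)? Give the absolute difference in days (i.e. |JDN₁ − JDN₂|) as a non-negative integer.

34141

JDN of the first date = 2461677.
JDN of the second date = 2495818.
|2495818 − 2461677| = 34141.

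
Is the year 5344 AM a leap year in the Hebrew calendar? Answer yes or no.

Hebrew year 5344 is year 5 of its 19-year Metonic cycle; leap years are at positions 3, 6, 8, 11, 14, 17, 19, so it is a common year (12 months).

no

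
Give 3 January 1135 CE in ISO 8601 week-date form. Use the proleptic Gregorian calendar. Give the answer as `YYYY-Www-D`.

1135-W01-4

The weekday is Thursday (ISO weekday 4).
That Thursday belongs to ISO week 1 of ISO year 1135.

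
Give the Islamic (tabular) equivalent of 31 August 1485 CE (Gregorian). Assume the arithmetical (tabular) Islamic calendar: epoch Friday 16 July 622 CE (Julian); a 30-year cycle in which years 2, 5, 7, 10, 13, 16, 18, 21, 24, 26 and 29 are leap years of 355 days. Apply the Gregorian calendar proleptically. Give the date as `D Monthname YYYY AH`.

10 Sha'ban 890 AH

Both dates share Julian Day Number 2263688; in the tabular Islamic calendar that is 10 Sha'ban 890 AH.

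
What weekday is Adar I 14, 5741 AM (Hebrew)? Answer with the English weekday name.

Wednesday

Equivalently 18 February 1981 Gregorian, JDN 2444654.
JDN 2444654 mod 7 = 2, and JDN 0 was a Monday, so this is a Wednesday.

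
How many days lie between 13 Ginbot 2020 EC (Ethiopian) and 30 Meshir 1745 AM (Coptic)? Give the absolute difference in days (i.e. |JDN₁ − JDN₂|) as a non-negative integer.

292

First date → JDN 2461913; second date → JDN 2462205.
The interval is |2461913 − 2462205| = 292 days.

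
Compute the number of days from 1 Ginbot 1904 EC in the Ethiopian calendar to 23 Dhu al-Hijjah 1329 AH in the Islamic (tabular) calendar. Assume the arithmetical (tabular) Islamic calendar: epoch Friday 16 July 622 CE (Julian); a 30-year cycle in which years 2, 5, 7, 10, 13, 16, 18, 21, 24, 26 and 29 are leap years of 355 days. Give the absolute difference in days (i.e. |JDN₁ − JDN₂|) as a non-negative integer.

146

JDN of the first date = 2419532.
JDN of the second date = 2419386.
|2419386 − 2419532| = 146.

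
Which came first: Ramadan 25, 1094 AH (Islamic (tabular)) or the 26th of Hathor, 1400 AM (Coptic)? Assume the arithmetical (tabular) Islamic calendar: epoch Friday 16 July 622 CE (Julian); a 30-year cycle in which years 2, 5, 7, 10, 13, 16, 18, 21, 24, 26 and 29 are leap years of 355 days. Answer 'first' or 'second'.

Converting both to JDN: 2336023 vs 2336100; the smaller is the first.

first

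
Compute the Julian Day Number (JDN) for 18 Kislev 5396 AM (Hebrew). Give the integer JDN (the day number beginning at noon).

2318563

Equivalently 28 November 1635 (Gregorian).
JDN 2451545 is 1 January 2000 CE (Gregorian); the target day is −132982 days from there, so JDN = 2318563.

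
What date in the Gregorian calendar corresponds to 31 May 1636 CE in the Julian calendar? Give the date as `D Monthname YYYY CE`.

The Julian–Gregorian offset here is 10 days (Julian trailing).
31 May 1636 Julian + 10 days → 10 June 1636 Gregorian.

10 June 1636 CE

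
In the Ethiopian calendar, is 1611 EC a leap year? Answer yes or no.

1611 mod 4 = 3; in the Ethiopian calendar a year is leap when year mod 4 = 3, so it is a leap year.

yes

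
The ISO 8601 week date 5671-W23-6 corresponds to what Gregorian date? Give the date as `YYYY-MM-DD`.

ISO week 1 of 5671 is the week containing the first Thursday of 5671.
Week 23, day 6 (Saturday) lands on 5671-06-06.

5671-06-06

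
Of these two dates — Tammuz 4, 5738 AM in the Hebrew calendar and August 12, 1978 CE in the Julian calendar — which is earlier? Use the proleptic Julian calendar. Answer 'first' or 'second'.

Converting both to JDN: 2443699 vs 2443746; the smaller is the first.

first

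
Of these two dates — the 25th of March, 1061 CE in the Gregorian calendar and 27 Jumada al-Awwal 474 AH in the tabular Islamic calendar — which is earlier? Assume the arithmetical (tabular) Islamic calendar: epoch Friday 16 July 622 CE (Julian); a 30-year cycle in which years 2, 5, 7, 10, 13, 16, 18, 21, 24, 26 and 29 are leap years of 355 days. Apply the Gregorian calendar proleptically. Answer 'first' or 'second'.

First date → JDN 2108666; second date → JDN 2116199.
JDN 2108666 < JDN 2116199, so the first date is earlier.

first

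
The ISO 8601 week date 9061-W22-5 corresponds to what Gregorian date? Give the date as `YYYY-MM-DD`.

ISO week 1 of 9061 is the week containing the first Thursday of 9061.
Week 22, day 5 (Friday) lands on 9061-05-31.

9061-05-31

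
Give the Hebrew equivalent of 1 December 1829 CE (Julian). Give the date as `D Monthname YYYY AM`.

17 Kislev 5590 AM

Both dates share Julian Day Number 2389435; in the Hebrew calendar that is 17 Kislev 5590 AM.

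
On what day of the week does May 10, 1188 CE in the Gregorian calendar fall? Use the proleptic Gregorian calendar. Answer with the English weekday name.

JDN 2155098 mod 7 = 1, and JDN 0 was a Monday, so this is a Tuesday.

Tuesday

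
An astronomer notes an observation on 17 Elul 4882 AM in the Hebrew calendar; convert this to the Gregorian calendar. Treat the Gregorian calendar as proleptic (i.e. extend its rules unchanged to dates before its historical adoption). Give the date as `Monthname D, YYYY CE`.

August 29, 1122 CE

Julian Day Number of the source date = 2131102.
Converting JDN 2131102 to the Gregorian calendar gives 29 August 1122 CE.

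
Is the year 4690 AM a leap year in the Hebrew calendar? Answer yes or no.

no

Hebrew year 4690 is year 16 of its 19-year Metonic cycle; leap years are at positions 3, 6, 8, 11, 14, 17, 19, so it is a common year (12 months).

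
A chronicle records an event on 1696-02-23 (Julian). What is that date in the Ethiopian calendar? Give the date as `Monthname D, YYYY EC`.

Yekatit 28, 1688 EC

Both dates share Julian Day Number 2340575; in the Ethiopian calendar that is 28 Yekatit 1688 EC.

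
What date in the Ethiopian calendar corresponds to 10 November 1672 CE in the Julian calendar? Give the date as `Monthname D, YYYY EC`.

Both dates share Julian Day Number 2332070; in the Ethiopian calendar that is 14 Hidar 1665 EC.

Hidar 14, 1665 EC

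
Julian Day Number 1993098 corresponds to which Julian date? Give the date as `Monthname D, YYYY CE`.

October 21, 744 CE

The proleptic Gregorian equivalent of JDN 1993098 is 25 October 744.
In the Julian calendar that day is October 21, 744 CE.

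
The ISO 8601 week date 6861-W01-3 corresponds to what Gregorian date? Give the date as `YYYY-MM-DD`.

6861-01-05

ISO week 1 of 6861 is the week containing the first Thursday of 6861.
Week 1, day 3 (Wednesday) lands on 6861-01-05.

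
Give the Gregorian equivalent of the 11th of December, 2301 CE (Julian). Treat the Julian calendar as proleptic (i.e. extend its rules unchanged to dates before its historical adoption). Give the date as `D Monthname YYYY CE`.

27 December 2301 CE

For dates in this range the Gregorian date is 16 days ahead of the Julian.
11 December 2301 Julian + 16 days → 27 December 2301 Gregorian.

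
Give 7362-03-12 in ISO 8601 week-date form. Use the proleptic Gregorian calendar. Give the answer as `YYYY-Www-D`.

7362-W10-5

The weekday is Friday (ISO weekday 5).
That Friday belongs to ISO week 10 of ISO year 7362.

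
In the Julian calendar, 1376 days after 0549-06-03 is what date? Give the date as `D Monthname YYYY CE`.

10 March 553 CE

JDN of 0549-06-03 = 1921734.
1921734 + 1376 = 1923110.
JDN 1923110 in the Julian calendar is 10 March 553 CE.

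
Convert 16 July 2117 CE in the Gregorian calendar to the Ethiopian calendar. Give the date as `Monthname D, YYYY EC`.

Both dates share Julian Day Number 2494475; in the Ethiopian calendar that is 8 Hamle 2109 EC.

Hamle 8, 2109 EC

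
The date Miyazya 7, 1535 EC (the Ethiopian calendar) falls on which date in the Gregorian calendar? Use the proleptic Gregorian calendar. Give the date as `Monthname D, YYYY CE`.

April 12, 1543 CE

Julian Day Number of the source date = 2284730.
Converting JDN 2284730 to the Gregorian calendar gives 12 April 1543 CE.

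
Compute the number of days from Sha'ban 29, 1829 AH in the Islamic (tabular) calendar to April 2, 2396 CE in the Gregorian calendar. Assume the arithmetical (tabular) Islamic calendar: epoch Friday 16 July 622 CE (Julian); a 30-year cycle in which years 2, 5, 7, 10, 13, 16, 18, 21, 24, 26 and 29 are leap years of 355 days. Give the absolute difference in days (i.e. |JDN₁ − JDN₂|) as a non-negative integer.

First date → JDN 2596457; second date → JDN 2596273.
The interval is |2596457 − 2596273| = 184 days.

184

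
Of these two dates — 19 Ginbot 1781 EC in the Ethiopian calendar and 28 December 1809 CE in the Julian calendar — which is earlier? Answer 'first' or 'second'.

Converting both to JDN: 2374624 vs 2382157; the smaller is the first.

first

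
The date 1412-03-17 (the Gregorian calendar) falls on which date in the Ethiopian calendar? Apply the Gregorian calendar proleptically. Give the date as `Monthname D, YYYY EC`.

Megabit 12, 1404 EC

Julian Day Number of the source date = 2236858.
Converting JDN 2236858 to the Ethiopian calendar gives 12 Megabit 1404 EC.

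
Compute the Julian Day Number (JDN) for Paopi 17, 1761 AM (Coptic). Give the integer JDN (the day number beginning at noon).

2467916

In the Gregorian calendar the same day is 27 October 2044.
JDN 2299161 is 15 October 1582 CE (Gregorian); the target day is +168755 days from there, so JDN = 2467916.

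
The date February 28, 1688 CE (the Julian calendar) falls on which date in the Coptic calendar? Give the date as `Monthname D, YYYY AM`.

Paremhat 3, 1404 AM

Julian Day Number of the source date = 2337658.
Converting JDN 2337658 to the Coptic calendar gives 3 Paremhat 1404 AM.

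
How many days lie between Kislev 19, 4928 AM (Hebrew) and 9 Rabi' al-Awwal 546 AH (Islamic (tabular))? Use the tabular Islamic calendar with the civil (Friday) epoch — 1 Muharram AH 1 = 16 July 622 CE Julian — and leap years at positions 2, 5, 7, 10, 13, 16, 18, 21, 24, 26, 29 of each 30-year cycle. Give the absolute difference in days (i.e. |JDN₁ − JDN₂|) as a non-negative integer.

JDN of the first date = 2147641.
JDN of the second date = 2141637.
|2141637 − 2147641| = 6004.

6004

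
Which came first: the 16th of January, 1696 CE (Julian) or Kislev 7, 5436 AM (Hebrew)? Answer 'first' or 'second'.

second

First date → JDN 2340537; second date → JDN 2333170.
JDN 2333170 < JDN 2340537, so the second date is earlier.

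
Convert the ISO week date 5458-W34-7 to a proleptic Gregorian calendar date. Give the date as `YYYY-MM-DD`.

ISO week 1 of 5458 is the week containing the first Thursday of 5458.
Week 34, day 7 (Sunday) lands on 5458-08-29.

5458-08-29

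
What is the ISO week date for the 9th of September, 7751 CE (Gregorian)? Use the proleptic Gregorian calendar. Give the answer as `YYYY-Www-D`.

7751-W36-4

The weekday is Thursday (ISO weekday 4).
That Thursday belongs to ISO week 36 of ISO year 7751.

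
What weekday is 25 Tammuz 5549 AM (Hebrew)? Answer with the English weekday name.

In the Gregorian calendar this is 19 July 1789 (JDN 2374679).
2374679 ≡ 6 (mod 7); counting from Monday = 0 gives Sunday.

Sunday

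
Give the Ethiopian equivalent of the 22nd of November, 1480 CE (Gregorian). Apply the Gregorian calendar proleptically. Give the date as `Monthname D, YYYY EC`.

Hidar 17, 1473 EC

Julian Day Number of the source date = 2261945.
Converting JDN 2261945 to the Ethiopian calendar gives 17 Hidar 1473 EC.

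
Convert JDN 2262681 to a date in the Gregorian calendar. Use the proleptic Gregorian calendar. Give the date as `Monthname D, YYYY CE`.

November 28, 1482 CE

JDN 2451545 is 1 Jan 2000; 2262681 is −188864 days from there.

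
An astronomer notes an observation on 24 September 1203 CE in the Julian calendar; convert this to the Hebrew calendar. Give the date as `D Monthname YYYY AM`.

17 Tishrei 4964 AM

Julian Day Number of the source date = 2160720.
Converting JDN 2160720 to the Hebrew calendar gives 17 Tishrei 4964 AM.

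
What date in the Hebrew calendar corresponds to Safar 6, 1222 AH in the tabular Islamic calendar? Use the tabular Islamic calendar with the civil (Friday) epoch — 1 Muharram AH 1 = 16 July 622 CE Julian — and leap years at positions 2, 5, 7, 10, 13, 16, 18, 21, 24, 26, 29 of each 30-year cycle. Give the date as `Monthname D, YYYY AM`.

Nisan 7, 5567 AM

The source date corresponds to 15 April 1807 in the Gregorian calendar (JDN 2381157).
That day falls on 7 Nisan 5567 AM in the Hebrew calendar.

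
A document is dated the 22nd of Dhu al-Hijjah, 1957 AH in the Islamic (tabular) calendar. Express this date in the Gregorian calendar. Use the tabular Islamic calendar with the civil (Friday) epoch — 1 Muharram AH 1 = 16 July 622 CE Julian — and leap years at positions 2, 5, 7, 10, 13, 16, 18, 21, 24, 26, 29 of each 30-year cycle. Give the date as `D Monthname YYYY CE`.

1 April 2521 CE

Julian Day Number of the source date = 2641927.
Converting JDN 2641927 to the Gregorian calendar gives 1 April 2521 CE.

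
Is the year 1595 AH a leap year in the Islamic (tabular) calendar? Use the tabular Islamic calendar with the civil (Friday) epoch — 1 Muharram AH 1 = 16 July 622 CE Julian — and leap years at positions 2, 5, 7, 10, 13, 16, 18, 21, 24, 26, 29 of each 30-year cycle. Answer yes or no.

yes

Year 1595 AH is year 5 of its 30-year cycle; leap positions are 2, 5, 7, 10, 13, 16, 18, 21, 24, 26, 29, so it is a leap year (355 days).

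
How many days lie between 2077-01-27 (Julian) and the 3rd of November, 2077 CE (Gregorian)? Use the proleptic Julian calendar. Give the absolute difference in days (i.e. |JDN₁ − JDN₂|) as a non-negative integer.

267

First date → JDN 2479709; second date → JDN 2479976.
The interval is |2479709 − 2479976| = 267 days.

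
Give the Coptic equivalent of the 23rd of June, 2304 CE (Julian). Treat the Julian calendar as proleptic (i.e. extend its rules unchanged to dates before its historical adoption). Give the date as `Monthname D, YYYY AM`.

The source date corresponds to 9 July 2304 in the Gregorian calendar (JDN 2562768).
That day falls on 29 Paoni 2020 AM in the Coptic calendar.

Paoni 29, 2020 AM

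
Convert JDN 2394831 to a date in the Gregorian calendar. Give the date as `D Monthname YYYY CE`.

JDN 2451545 is 1 Jan 2000; 2394831 is −56714 days from there.

21 September 1844 CE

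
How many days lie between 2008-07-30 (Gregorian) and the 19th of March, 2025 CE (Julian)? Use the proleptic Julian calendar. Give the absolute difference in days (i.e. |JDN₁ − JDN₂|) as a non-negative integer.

First date → JDN 2454678; second date → JDN 2460767.
The interval is |2454678 − 2460767| = 6089 days.

6089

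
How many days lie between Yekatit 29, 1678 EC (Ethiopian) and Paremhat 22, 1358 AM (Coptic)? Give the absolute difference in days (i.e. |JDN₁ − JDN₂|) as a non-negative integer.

JDN of the first date = 2336923.
JDN of the second date = 2320875.
|2320875 − 2336923| = 16048.

16048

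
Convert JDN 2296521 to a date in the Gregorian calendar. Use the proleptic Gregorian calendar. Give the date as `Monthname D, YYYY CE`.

JDN 2451545 is 1 Jan 2000; 2296521 is −155024 days from there.

July 24, 1575 CE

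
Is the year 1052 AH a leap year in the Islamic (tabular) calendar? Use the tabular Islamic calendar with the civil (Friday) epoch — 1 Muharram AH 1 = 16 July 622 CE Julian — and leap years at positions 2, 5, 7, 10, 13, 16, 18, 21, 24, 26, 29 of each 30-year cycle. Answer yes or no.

yes

Year 1052 AH is year 2 of its 30-year cycle; leap positions are 2, 5, 7, 10, 13, 16, 18, 21, 24, 26, 29, so it is a leap year (355 days).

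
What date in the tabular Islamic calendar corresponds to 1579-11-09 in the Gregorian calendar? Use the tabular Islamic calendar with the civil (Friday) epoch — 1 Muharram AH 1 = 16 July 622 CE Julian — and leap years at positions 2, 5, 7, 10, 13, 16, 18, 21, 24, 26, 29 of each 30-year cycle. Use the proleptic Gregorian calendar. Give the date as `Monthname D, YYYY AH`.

Both dates share Julian Day Number 2298090; in the tabular Islamic calendar that is 9 Ramadan 987 AH.

Ramadan 9, 987 AH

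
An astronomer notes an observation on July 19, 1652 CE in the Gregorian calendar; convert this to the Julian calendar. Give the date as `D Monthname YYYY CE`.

9 July 1652 CE

The Julian–Gregorian offset here is 10 days (Julian trailing).
19 July 1652 Gregorian − 10 days → 9 July 1652 Julian.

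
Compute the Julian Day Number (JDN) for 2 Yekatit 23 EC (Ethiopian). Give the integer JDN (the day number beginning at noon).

1732407

In the proleptic Gregorian calendar the same day is 25 January 31.
JDN 2451545 is 1 January 2000 CE (Gregorian); the target day is −719138 days from there, so JDN = 1732407.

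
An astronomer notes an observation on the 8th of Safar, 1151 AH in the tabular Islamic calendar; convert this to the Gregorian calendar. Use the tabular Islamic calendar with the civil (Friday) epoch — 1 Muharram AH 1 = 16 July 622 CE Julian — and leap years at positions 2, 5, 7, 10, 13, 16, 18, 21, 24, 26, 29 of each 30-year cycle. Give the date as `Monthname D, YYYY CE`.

May 28, 1738 CE

Julian Day Number of the source date = 2355999.
Converting JDN 2355999 to the Gregorian calendar gives 28 May 1738 CE.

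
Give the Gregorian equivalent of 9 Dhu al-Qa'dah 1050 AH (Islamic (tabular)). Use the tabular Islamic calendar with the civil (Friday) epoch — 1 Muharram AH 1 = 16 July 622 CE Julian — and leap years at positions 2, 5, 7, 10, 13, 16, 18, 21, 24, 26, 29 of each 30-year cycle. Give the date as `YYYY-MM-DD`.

1641-02-20

Julian Day Number of the source date = 2320474.
Converting JDN 2320474 to the Gregorian calendar gives 20 February 1641 CE.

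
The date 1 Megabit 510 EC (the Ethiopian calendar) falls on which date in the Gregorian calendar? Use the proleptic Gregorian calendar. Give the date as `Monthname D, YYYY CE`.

Both dates share Julian Day Number 1910313; in the Gregorian calendar that is 27 February 518 CE.

February 27, 518 CE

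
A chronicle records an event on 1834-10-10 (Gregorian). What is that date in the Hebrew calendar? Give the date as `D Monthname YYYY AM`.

Julian Day Number of the source date = 2391197.
Converting JDN 2391197 to the Hebrew calendar gives 7 Tishrei 5595 AM.

7 Tishrei 5595 AM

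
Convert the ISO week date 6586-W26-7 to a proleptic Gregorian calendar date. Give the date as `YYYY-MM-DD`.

6586-07-02

ISO week 1 of 6586 is the week containing the first Thursday of 6586.
Week 26, day 7 (Sunday) lands on 6586-07-02.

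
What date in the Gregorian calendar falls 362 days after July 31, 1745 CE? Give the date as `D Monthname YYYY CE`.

28 July 1746 CE

Counting 362 days forward from JDN 2358620 reaches JDN 2358982, which is 28 July 1746 CE.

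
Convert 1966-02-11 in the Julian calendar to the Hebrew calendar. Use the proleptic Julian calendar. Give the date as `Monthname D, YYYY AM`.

Adar 4, 5726 AM

Both dates share Julian Day Number 2439181; in the Hebrew calendar that is 4 Adar 5726 AM.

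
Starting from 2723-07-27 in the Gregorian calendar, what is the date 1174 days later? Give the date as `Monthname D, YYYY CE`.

JDN of 2723-07-27 = 2715822.
2715822 + 1174 = 2716996.
JDN 2716996 in the Gregorian calendar is October 13, 2726 CE.

October 13, 2726 CE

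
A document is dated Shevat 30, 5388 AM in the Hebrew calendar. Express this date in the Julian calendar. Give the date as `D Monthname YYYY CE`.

Both dates share Julian Day Number 2315709; in the Julian calendar that is 25 January 1628 CE.

25 January 1628 CE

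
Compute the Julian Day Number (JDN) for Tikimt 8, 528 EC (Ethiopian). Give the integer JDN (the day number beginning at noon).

Equivalently 8 October 535 (proleptic Gregorian).
JDN 2400001 is 17 November 1858 CE (Gregorian), MJD 0; the target day is −483256 days from there, so JDN = 1916745.

1916745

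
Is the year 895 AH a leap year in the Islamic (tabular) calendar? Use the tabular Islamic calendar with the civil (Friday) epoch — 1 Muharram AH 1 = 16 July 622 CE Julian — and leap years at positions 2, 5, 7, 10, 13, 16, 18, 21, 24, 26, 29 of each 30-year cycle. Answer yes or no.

no

Year 895 AH is year 25 of its 30-year cycle; leap positions are 2, 5, 7, 10, 13, 16, 18, 21, 24, 26, 29, so it is a common year (354 days).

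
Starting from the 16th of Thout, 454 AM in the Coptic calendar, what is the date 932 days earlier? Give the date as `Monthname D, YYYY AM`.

The starting date is JDN 1990503; 1990503 − 932 = 1989571.
JDN 1989571 corresponds to Meshir 30, 451 AM.

Meshir 30, 451 AM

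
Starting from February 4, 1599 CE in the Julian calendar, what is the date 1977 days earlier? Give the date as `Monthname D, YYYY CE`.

JDN of February 4, 1599 CE = 2305127.
2305127 − 1977 = 2303150.
JDN 2303150 in the Julian calendar is September 6, 1593 CE.

September 6, 1593 CE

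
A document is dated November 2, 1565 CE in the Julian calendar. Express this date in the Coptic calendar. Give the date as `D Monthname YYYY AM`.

6 Hathor 1282 AM

Both dates share Julian Day Number 2292980; in the Coptic calendar that is 6 Hathor 1282 AM.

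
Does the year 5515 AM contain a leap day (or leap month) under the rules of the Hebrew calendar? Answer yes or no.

no

Hebrew year 5515 is year 5 of its 19-year Metonic cycle; leap years are at positions 3, 6, 8, 11, 14, 17, 19, so it is a common year (12 months).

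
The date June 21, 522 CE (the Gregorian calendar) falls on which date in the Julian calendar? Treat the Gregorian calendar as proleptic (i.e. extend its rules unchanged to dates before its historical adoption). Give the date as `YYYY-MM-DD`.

0522-06-19

For dates in this range the Gregorian date is 2 days ahead of the Julian.
21 June 522 Gregorian − 2 days → 19 June 522 Julian.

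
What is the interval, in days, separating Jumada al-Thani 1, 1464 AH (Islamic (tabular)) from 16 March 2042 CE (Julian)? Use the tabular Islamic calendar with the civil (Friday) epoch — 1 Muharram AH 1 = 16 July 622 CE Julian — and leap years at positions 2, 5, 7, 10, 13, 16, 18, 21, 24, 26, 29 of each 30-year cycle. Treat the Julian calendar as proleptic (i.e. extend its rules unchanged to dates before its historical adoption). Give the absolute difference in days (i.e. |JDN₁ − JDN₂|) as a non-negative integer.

First date → JDN 2467026; second date → JDN 2466973.
The interval is |2467026 − 2466973| = 53 days.

53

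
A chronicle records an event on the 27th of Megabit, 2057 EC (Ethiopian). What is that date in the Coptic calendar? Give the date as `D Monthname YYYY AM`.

Julian Day Number of the source date = 2475381.
Converting JDN 2475381 to the Coptic calendar gives 27 Paremhat 1781 AM.

27 Paremhat 1781 AM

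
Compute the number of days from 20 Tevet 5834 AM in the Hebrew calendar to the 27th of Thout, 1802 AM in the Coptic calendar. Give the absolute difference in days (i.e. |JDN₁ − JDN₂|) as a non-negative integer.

First date → JDN 2478592; second date → JDN 2482871.
The interval is |2478592 − 2482871| = 4279 days.

4279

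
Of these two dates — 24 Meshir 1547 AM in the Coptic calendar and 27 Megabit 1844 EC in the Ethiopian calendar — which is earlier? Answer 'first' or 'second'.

Converting both to JDN: 2389879 vs 2397583; the smaller is the first.

first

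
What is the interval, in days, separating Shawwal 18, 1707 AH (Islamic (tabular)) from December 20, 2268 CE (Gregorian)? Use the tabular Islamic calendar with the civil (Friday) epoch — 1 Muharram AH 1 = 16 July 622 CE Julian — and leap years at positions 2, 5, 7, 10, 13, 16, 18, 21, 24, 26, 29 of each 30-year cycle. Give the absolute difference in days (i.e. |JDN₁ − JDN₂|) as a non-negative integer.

First date → JDN 2553273; second date → JDN 2549784.
The interval is |2553273 − 2549784| = 3489 days.

3489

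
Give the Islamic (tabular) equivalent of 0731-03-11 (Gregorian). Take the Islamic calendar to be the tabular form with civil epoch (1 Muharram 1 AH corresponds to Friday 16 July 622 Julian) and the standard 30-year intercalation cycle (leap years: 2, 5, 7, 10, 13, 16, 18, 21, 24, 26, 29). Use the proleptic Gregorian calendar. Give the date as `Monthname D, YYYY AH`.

Both dates share Julian Day Number 1988121; in the tabular Islamic calendar that is 22 Dhu al-Hijjah 112 AH.

Dhu al-Hijjah 22, 112 AH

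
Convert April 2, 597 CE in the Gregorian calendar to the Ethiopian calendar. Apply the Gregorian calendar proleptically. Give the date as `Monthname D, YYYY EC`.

Miyazya 5, 589 EC

Both dates share Julian Day Number 1939202; in the Ethiopian calendar that is 5 Miyazya 589 EC.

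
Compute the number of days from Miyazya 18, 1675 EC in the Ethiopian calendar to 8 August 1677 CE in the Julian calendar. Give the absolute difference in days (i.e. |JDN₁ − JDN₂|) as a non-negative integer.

2074

JDN of the first date = 2335876.
JDN of the second date = 2333802.
|2333802 − 2335876| = 2074.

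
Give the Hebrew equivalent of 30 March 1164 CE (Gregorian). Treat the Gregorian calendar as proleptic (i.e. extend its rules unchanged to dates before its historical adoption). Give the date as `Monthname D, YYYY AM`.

Julian Day Number of the source date = 2146291.
Converting JDN 2146291 to the Hebrew calendar gives 27 Adar II 4924 AM.

Adar II 27, 4924 AM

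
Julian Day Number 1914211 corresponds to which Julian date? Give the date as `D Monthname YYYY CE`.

28 October 528 CE

The proleptic Gregorian equivalent of JDN 1914211 is 30 October 528.
In the Julian calendar that day is 28 October 528 CE.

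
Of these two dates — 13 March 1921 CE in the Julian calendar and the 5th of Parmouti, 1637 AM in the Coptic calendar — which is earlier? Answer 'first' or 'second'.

The two dates have Julian Day Numbers 2422775 and 2422793 respectively.
Since 2422775 < 2422793, the first date comes first.

first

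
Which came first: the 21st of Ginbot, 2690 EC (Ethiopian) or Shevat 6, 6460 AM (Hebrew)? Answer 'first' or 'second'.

The two dates have Julian Day Numbers 2706638 and 2707232 respectively.
Since 2706638 < 2707232, the first date comes first.

first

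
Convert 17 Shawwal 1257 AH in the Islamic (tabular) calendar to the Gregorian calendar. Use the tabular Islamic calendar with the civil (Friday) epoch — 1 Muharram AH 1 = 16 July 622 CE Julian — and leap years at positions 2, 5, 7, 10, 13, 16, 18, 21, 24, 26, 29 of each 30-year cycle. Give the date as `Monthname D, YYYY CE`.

Both dates share Julian Day Number 2393807; in the Gregorian calendar that is 2 December 1841 CE.

December 2, 1841 CE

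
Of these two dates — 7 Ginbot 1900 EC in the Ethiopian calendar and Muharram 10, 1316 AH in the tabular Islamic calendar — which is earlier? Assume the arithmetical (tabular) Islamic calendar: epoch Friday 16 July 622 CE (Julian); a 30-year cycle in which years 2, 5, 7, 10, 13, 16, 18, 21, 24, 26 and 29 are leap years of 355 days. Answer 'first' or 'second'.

second

Converting both to JDN: 2418077 vs 2414441; the smaller is the second.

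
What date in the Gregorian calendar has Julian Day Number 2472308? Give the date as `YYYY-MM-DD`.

JDN 2451545 is 1 Jan 2000; 2472308 is +20763 days from there.

2056-11-05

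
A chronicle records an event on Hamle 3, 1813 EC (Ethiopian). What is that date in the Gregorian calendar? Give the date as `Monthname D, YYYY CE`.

Both dates share Julian Day Number 2386356; in the Gregorian calendar that is 9 July 1821 CE.

July 9, 1821 CE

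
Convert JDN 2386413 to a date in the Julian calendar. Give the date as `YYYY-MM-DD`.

1821-08-23

The Gregorian equivalent of JDN 2386413 is 4 September 1821.
In the Julian calendar that day is 1821-08-23.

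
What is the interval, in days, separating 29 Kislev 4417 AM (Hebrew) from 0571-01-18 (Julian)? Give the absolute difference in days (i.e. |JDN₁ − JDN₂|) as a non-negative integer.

31384

First date → JDN 1961017; second date → JDN 1929633.
The interval is |1961017 − 1929633| = 31384 days.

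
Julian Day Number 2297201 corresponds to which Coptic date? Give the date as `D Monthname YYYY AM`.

29 Pashons 1293 AM

JDN 2297201 is 3 June 1577 in the proleptic Gregorian calendar.
In the Coptic calendar that day is 29 Pashons 1293 AM.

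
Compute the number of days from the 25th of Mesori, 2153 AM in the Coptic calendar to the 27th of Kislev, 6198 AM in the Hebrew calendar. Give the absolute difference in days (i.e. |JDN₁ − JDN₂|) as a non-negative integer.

JDN of the first date = 2611402.
JDN of the second date = 2611515.
|2611515 − 2611402| = 113.

113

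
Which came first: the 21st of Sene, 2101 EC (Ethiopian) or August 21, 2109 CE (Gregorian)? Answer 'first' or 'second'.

first

First date → JDN 2491536; second date → JDN 2491589.
JDN 2491536 < JDN 2491589, so the first date is earlier.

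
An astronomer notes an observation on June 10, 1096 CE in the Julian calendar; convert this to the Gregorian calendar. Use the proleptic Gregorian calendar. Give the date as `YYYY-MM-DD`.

1096-06-16

The Julian–Gregorian offset here is 6 days (Julian trailing).
10 June 1096 Julian + 6 days → 16 June 1096 Gregorian.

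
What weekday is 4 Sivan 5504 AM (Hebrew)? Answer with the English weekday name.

This is JDN 2358178 (15 May 1744 Gregorian).
2358178 ≡ 4 (mod 7); counting from Monday = 0 gives Friday.

Friday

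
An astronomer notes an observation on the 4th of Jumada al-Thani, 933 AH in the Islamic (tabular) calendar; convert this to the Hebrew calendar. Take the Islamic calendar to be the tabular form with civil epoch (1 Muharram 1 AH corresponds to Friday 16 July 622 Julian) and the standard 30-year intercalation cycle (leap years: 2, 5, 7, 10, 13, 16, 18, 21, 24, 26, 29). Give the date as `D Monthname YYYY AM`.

The source date corresponds to 18 March 1527 in the proleptic Gregorian calendar (JDN 2278861).
That day falls on 6 Nisan 5287 AM in the Hebrew calendar.

6 Nisan 5287 AM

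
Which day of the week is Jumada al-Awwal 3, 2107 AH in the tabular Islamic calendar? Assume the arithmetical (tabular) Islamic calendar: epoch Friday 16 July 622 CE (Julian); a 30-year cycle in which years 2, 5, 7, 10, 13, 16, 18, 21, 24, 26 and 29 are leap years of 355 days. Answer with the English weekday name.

This is JDN 2694856 (1 March 2666 Gregorian).
2694856 ≡ 3 (mod 7); counting from Monday = 0 gives Thursday.

Thursday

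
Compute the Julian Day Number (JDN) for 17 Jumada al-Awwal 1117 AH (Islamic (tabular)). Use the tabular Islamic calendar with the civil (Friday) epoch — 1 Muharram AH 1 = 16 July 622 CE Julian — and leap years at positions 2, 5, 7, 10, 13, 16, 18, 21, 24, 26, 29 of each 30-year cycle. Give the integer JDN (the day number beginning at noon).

2344047

Equivalently 6 September 1705 (Gregorian).
JDN 2400001 is 17 November 1858 CE (Gregorian), MJD 0; the target day is −55954 days from there, so JDN = 2344047.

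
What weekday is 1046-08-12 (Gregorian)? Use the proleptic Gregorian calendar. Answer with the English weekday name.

2103327 ≡ 2 (mod 7); counting from Monday = 0 gives Wednesday.

Wednesday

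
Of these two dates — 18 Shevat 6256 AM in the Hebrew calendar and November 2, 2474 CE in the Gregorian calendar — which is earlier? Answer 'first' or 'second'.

First date → JDN 2632738; second date → JDN 2624976.
JDN 2624976 < JDN 2632738, so the second date is earlier.

second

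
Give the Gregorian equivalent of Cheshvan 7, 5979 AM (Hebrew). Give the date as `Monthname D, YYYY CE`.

Both dates share Julian Day Number 2531467; in the Gregorian calendar that is 27 October 2218 CE.

October 27, 2218 CE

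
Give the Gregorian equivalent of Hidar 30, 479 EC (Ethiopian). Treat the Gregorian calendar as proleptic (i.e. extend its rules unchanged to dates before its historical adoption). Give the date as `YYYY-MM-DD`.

0486-11-27

Both dates share Julian Day Number 1898899; in the Gregorian calendar that is 27 November 486 CE.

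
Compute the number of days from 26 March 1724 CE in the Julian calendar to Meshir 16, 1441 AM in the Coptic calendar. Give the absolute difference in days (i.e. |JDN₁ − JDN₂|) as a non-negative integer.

321

First date → JDN 2350834; second date → JDN 2351155.
The interval is |2350834 − 2351155| = 321 days.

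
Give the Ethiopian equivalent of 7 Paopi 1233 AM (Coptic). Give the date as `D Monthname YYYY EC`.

7 Tikimt 1509 EC

Julian Day Number of the source date = 2275054.
Converting JDN 2275054 to the Ethiopian calendar gives 7 Tikimt 1509 EC.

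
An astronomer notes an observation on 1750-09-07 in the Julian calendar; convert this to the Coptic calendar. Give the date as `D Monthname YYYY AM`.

Julian Day Number of the source date = 2360495.
Converting JDN 2360495 to the Coptic calendar gives 10 Thout 1467 AM.

10 Thout 1467 AM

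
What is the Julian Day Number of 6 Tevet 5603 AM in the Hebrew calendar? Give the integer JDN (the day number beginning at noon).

Equivalently 9 December 1842 (Gregorian).
JDN 2400001 is 17 November 1858 CE (Gregorian), MJD 0; the target day is −5822 days from there, so JDN = 2394179.

2394179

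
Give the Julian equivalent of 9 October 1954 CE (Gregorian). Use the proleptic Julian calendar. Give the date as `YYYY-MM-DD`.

For dates in this range the Gregorian date is 13 days ahead of the Julian.
9 October 1954 Gregorian − 13 days → 26 September 1954 Julian.

1954-09-26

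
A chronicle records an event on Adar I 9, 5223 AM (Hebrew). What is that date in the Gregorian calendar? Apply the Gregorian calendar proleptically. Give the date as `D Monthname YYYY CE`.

Julian Day Number of the source date = 2255448.
Converting JDN 2255448 to the Gregorian calendar gives 8 February 1463 CE.

8 February 1463 CE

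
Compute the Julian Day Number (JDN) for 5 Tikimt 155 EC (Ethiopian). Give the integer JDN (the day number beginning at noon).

Equivalently 1 October 162 (proleptic Gregorian).
JDN 2451545 is 1 January 2000 CE (Gregorian); the target day is −671042 days from there, so JDN = 1780503.

1780503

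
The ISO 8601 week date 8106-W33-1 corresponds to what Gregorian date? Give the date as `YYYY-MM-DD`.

8106-08-16

ISO week 1 of 8106 is the week containing the first Thursday of 8106.
Week 33, day 1 (Monday) lands on 8106-08-16.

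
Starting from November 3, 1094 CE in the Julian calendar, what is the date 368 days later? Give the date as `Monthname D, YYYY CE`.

November 6, 1095 CE

Counting 368 days forward from JDN 2120948 reaches JDN 2121316, which is November 6, 1095 CE.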